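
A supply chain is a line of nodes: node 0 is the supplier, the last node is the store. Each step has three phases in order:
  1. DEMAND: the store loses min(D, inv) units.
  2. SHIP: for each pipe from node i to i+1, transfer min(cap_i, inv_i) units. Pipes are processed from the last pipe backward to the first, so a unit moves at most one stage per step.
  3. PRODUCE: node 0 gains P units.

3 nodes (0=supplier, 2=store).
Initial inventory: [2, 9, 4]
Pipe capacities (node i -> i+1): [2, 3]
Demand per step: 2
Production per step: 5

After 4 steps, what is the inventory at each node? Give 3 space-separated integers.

Step 1: demand=2,sold=2 ship[1->2]=3 ship[0->1]=2 prod=5 -> inv=[5 8 5]
Step 2: demand=2,sold=2 ship[1->2]=3 ship[0->1]=2 prod=5 -> inv=[8 7 6]
Step 3: demand=2,sold=2 ship[1->2]=3 ship[0->1]=2 prod=5 -> inv=[11 6 7]
Step 4: demand=2,sold=2 ship[1->2]=3 ship[0->1]=2 prod=5 -> inv=[14 5 8]

14 5 8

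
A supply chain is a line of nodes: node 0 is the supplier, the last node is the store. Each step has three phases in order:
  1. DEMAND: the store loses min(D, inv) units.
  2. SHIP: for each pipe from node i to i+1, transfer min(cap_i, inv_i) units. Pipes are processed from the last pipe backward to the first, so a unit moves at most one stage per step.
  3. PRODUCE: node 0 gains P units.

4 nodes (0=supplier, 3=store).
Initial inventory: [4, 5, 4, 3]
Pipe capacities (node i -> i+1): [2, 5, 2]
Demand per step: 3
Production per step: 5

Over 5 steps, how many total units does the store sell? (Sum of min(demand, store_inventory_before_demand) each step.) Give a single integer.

Answer: 11

Derivation:
Step 1: sold=3 (running total=3) -> [7 2 7 2]
Step 2: sold=2 (running total=5) -> [10 2 7 2]
Step 3: sold=2 (running total=7) -> [13 2 7 2]
Step 4: sold=2 (running total=9) -> [16 2 7 2]
Step 5: sold=2 (running total=11) -> [19 2 7 2]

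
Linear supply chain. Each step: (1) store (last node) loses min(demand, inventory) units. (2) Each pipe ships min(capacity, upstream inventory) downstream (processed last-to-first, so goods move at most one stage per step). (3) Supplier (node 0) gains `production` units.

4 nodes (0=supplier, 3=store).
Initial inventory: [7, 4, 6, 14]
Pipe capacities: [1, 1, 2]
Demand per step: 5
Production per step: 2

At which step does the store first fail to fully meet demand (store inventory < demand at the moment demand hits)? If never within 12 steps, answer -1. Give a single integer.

Step 1: demand=5,sold=5 ship[2->3]=2 ship[1->2]=1 ship[0->1]=1 prod=2 -> [8 4 5 11]
Step 2: demand=5,sold=5 ship[2->3]=2 ship[1->2]=1 ship[0->1]=1 prod=2 -> [9 4 4 8]
Step 3: demand=5,sold=5 ship[2->3]=2 ship[1->2]=1 ship[0->1]=1 prod=2 -> [10 4 3 5]
Step 4: demand=5,sold=5 ship[2->3]=2 ship[1->2]=1 ship[0->1]=1 prod=2 -> [11 4 2 2]
Step 5: demand=5,sold=2 ship[2->3]=2 ship[1->2]=1 ship[0->1]=1 prod=2 -> [12 4 1 2]
Step 6: demand=5,sold=2 ship[2->3]=1 ship[1->2]=1 ship[0->1]=1 prod=2 -> [13 4 1 1]
Step 7: demand=5,sold=1 ship[2->3]=1 ship[1->2]=1 ship[0->1]=1 prod=2 -> [14 4 1 1]
Step 8: demand=5,sold=1 ship[2->3]=1 ship[1->2]=1 ship[0->1]=1 prod=2 -> [15 4 1 1]
Step 9: demand=5,sold=1 ship[2->3]=1 ship[1->2]=1 ship[0->1]=1 prod=2 -> [16 4 1 1]
Step 10: demand=5,sold=1 ship[2->3]=1 ship[1->2]=1 ship[0->1]=1 prod=2 -> [17 4 1 1]
Step 11: demand=5,sold=1 ship[2->3]=1 ship[1->2]=1 ship[0->1]=1 prod=2 -> [18 4 1 1]
Step 12: demand=5,sold=1 ship[2->3]=1 ship[1->2]=1 ship[0->1]=1 prod=2 -> [19 4 1 1]
First stockout at step 5

5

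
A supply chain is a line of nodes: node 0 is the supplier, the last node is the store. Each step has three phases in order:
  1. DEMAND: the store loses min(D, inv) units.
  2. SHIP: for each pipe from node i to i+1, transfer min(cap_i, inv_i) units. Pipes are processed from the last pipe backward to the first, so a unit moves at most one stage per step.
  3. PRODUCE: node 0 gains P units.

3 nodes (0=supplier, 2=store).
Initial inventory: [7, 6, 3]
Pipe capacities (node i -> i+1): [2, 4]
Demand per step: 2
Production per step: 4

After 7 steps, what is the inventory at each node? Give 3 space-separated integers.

Step 1: demand=2,sold=2 ship[1->2]=4 ship[0->1]=2 prod=4 -> inv=[9 4 5]
Step 2: demand=2,sold=2 ship[1->2]=4 ship[0->1]=2 prod=4 -> inv=[11 2 7]
Step 3: demand=2,sold=2 ship[1->2]=2 ship[0->1]=2 prod=4 -> inv=[13 2 7]
Step 4: demand=2,sold=2 ship[1->2]=2 ship[0->1]=2 prod=4 -> inv=[15 2 7]
Step 5: demand=2,sold=2 ship[1->2]=2 ship[0->1]=2 prod=4 -> inv=[17 2 7]
Step 6: demand=2,sold=2 ship[1->2]=2 ship[0->1]=2 prod=4 -> inv=[19 2 7]
Step 7: demand=2,sold=2 ship[1->2]=2 ship[0->1]=2 prod=4 -> inv=[21 2 7]

21 2 7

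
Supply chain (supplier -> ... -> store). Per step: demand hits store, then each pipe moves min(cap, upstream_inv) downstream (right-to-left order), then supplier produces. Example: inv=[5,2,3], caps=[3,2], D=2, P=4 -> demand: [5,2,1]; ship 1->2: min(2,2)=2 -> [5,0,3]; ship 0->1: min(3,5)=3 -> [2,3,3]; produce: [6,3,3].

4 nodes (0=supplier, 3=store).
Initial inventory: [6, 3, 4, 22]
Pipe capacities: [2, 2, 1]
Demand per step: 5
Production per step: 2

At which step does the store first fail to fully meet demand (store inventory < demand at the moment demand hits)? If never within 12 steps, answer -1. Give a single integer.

Step 1: demand=5,sold=5 ship[2->3]=1 ship[1->2]=2 ship[0->1]=2 prod=2 -> [6 3 5 18]
Step 2: demand=5,sold=5 ship[2->3]=1 ship[1->2]=2 ship[0->1]=2 prod=2 -> [6 3 6 14]
Step 3: demand=5,sold=5 ship[2->3]=1 ship[1->2]=2 ship[0->1]=2 prod=2 -> [6 3 7 10]
Step 4: demand=5,sold=5 ship[2->3]=1 ship[1->2]=2 ship[0->1]=2 prod=2 -> [6 3 8 6]
Step 5: demand=5,sold=5 ship[2->3]=1 ship[1->2]=2 ship[0->1]=2 prod=2 -> [6 3 9 2]
Step 6: demand=5,sold=2 ship[2->3]=1 ship[1->2]=2 ship[0->1]=2 prod=2 -> [6 3 10 1]
Step 7: demand=5,sold=1 ship[2->3]=1 ship[1->2]=2 ship[0->1]=2 prod=2 -> [6 3 11 1]
Step 8: demand=5,sold=1 ship[2->3]=1 ship[1->2]=2 ship[0->1]=2 prod=2 -> [6 3 12 1]
Step 9: demand=5,sold=1 ship[2->3]=1 ship[1->2]=2 ship[0->1]=2 prod=2 -> [6 3 13 1]
Step 10: demand=5,sold=1 ship[2->3]=1 ship[1->2]=2 ship[0->1]=2 prod=2 -> [6 3 14 1]
Step 11: demand=5,sold=1 ship[2->3]=1 ship[1->2]=2 ship[0->1]=2 prod=2 -> [6 3 15 1]
Step 12: demand=5,sold=1 ship[2->3]=1 ship[1->2]=2 ship[0->1]=2 prod=2 -> [6 3 16 1]
First stockout at step 6

6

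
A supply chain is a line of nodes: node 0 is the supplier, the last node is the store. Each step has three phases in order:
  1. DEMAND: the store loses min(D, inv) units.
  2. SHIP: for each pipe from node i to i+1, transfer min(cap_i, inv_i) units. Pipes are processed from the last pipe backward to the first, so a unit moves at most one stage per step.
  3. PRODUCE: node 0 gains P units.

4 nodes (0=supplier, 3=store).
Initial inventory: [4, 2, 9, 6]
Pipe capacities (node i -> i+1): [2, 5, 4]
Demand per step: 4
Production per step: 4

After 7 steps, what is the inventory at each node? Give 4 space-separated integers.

Step 1: demand=4,sold=4 ship[2->3]=4 ship[1->2]=2 ship[0->1]=2 prod=4 -> inv=[6 2 7 6]
Step 2: demand=4,sold=4 ship[2->3]=4 ship[1->2]=2 ship[0->1]=2 prod=4 -> inv=[8 2 5 6]
Step 3: demand=4,sold=4 ship[2->3]=4 ship[1->2]=2 ship[0->1]=2 prod=4 -> inv=[10 2 3 6]
Step 4: demand=4,sold=4 ship[2->3]=3 ship[1->2]=2 ship[0->1]=2 prod=4 -> inv=[12 2 2 5]
Step 5: demand=4,sold=4 ship[2->3]=2 ship[1->2]=2 ship[0->1]=2 prod=4 -> inv=[14 2 2 3]
Step 6: demand=4,sold=3 ship[2->3]=2 ship[1->2]=2 ship[0->1]=2 prod=4 -> inv=[16 2 2 2]
Step 7: demand=4,sold=2 ship[2->3]=2 ship[1->2]=2 ship[0->1]=2 prod=4 -> inv=[18 2 2 2]

18 2 2 2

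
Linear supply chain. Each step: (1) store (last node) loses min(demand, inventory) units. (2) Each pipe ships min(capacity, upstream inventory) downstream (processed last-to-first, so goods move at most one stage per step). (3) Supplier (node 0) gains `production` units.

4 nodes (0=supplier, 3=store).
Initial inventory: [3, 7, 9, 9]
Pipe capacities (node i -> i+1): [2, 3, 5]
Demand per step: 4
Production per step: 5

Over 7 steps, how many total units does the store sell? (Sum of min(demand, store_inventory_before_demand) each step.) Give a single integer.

Answer: 28

Derivation:
Step 1: sold=4 (running total=4) -> [6 6 7 10]
Step 2: sold=4 (running total=8) -> [9 5 5 11]
Step 3: sold=4 (running total=12) -> [12 4 3 12]
Step 4: sold=4 (running total=16) -> [15 3 3 11]
Step 5: sold=4 (running total=20) -> [18 2 3 10]
Step 6: sold=4 (running total=24) -> [21 2 2 9]
Step 7: sold=4 (running total=28) -> [24 2 2 7]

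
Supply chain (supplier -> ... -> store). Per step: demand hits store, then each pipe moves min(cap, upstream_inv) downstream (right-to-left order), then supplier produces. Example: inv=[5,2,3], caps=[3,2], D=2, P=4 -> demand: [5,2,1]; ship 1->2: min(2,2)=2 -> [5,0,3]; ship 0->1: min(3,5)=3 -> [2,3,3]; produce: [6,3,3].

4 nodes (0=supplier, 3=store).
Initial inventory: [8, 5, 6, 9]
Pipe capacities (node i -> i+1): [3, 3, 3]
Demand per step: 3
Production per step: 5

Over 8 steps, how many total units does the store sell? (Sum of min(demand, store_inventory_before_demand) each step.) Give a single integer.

Step 1: sold=3 (running total=3) -> [10 5 6 9]
Step 2: sold=3 (running total=6) -> [12 5 6 9]
Step 3: sold=3 (running total=9) -> [14 5 6 9]
Step 4: sold=3 (running total=12) -> [16 5 6 9]
Step 5: sold=3 (running total=15) -> [18 5 6 9]
Step 6: sold=3 (running total=18) -> [20 5 6 9]
Step 7: sold=3 (running total=21) -> [22 5 6 9]
Step 8: sold=3 (running total=24) -> [24 5 6 9]

Answer: 24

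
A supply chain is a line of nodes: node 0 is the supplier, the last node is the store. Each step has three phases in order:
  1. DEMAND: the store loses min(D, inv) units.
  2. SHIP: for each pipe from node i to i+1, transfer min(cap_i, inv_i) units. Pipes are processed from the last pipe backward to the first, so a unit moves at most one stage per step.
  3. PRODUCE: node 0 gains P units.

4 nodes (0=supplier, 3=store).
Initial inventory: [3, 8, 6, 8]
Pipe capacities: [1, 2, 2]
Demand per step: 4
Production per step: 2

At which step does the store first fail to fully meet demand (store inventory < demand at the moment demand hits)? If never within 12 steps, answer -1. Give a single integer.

Step 1: demand=4,sold=4 ship[2->3]=2 ship[1->2]=2 ship[0->1]=1 prod=2 -> [4 7 6 6]
Step 2: demand=4,sold=4 ship[2->3]=2 ship[1->2]=2 ship[0->1]=1 prod=2 -> [5 6 6 4]
Step 3: demand=4,sold=4 ship[2->3]=2 ship[1->2]=2 ship[0->1]=1 prod=2 -> [6 5 6 2]
Step 4: demand=4,sold=2 ship[2->3]=2 ship[1->2]=2 ship[0->1]=1 prod=2 -> [7 4 6 2]
Step 5: demand=4,sold=2 ship[2->3]=2 ship[1->2]=2 ship[0->1]=1 prod=2 -> [8 3 6 2]
Step 6: demand=4,sold=2 ship[2->3]=2 ship[1->2]=2 ship[0->1]=1 prod=2 -> [9 2 6 2]
Step 7: demand=4,sold=2 ship[2->3]=2 ship[1->2]=2 ship[0->1]=1 prod=2 -> [10 1 6 2]
Step 8: demand=4,sold=2 ship[2->3]=2 ship[1->2]=1 ship[0->1]=1 prod=2 -> [11 1 5 2]
Step 9: demand=4,sold=2 ship[2->3]=2 ship[1->2]=1 ship[0->1]=1 prod=2 -> [12 1 4 2]
Step 10: demand=4,sold=2 ship[2->3]=2 ship[1->2]=1 ship[0->1]=1 prod=2 -> [13 1 3 2]
Step 11: demand=4,sold=2 ship[2->3]=2 ship[1->2]=1 ship[0->1]=1 prod=2 -> [14 1 2 2]
Step 12: demand=4,sold=2 ship[2->3]=2 ship[1->2]=1 ship[0->1]=1 prod=2 -> [15 1 1 2]
First stockout at step 4

4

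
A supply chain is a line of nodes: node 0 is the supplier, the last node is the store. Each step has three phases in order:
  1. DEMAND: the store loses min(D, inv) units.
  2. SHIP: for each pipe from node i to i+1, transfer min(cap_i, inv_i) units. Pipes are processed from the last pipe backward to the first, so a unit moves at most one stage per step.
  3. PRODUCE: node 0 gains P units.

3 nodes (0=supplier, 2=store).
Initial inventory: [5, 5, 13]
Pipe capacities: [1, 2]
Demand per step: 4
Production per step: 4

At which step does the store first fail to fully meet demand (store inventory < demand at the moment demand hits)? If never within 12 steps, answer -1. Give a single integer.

Step 1: demand=4,sold=4 ship[1->2]=2 ship[0->1]=1 prod=4 -> [8 4 11]
Step 2: demand=4,sold=4 ship[1->2]=2 ship[0->1]=1 prod=4 -> [11 3 9]
Step 3: demand=4,sold=4 ship[1->2]=2 ship[0->1]=1 prod=4 -> [14 2 7]
Step 4: demand=4,sold=4 ship[1->2]=2 ship[0->1]=1 prod=4 -> [17 1 5]
Step 5: demand=4,sold=4 ship[1->2]=1 ship[0->1]=1 prod=4 -> [20 1 2]
Step 6: demand=4,sold=2 ship[1->2]=1 ship[0->1]=1 prod=4 -> [23 1 1]
Step 7: demand=4,sold=1 ship[1->2]=1 ship[0->1]=1 prod=4 -> [26 1 1]
Step 8: demand=4,sold=1 ship[1->2]=1 ship[0->1]=1 prod=4 -> [29 1 1]
Step 9: demand=4,sold=1 ship[1->2]=1 ship[0->1]=1 prod=4 -> [32 1 1]
Step 10: demand=4,sold=1 ship[1->2]=1 ship[0->1]=1 prod=4 -> [35 1 1]
Step 11: demand=4,sold=1 ship[1->2]=1 ship[0->1]=1 prod=4 -> [38 1 1]
Step 12: demand=4,sold=1 ship[1->2]=1 ship[0->1]=1 prod=4 -> [41 1 1]
First stockout at step 6

6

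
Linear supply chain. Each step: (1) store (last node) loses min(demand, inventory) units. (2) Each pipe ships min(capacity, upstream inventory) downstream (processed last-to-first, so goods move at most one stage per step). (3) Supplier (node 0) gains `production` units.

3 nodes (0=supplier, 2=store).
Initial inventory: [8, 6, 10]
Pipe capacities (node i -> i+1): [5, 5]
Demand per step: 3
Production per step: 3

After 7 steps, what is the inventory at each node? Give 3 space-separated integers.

Step 1: demand=3,sold=3 ship[1->2]=5 ship[0->1]=5 prod=3 -> inv=[6 6 12]
Step 2: demand=3,sold=3 ship[1->2]=5 ship[0->1]=5 prod=3 -> inv=[4 6 14]
Step 3: demand=3,sold=3 ship[1->2]=5 ship[0->1]=4 prod=3 -> inv=[3 5 16]
Step 4: demand=3,sold=3 ship[1->2]=5 ship[0->1]=3 prod=3 -> inv=[3 3 18]
Step 5: demand=3,sold=3 ship[1->2]=3 ship[0->1]=3 prod=3 -> inv=[3 3 18]
Step 6: demand=3,sold=3 ship[1->2]=3 ship[0->1]=3 prod=3 -> inv=[3 3 18]
Step 7: demand=3,sold=3 ship[1->2]=3 ship[0->1]=3 prod=3 -> inv=[3 3 18]

3 3 18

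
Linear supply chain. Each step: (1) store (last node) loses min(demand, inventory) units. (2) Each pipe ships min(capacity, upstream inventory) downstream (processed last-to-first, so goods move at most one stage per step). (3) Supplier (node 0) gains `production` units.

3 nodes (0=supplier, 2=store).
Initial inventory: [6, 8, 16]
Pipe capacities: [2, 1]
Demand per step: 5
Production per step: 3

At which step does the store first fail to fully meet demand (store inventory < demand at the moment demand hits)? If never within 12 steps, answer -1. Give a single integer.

Step 1: demand=5,sold=5 ship[1->2]=1 ship[0->1]=2 prod=3 -> [7 9 12]
Step 2: demand=5,sold=5 ship[1->2]=1 ship[0->1]=2 prod=3 -> [8 10 8]
Step 3: demand=5,sold=5 ship[1->2]=1 ship[0->1]=2 prod=3 -> [9 11 4]
Step 4: demand=5,sold=4 ship[1->2]=1 ship[0->1]=2 prod=3 -> [10 12 1]
Step 5: demand=5,sold=1 ship[1->2]=1 ship[0->1]=2 prod=3 -> [11 13 1]
Step 6: demand=5,sold=1 ship[1->2]=1 ship[0->1]=2 prod=3 -> [12 14 1]
Step 7: demand=5,sold=1 ship[1->2]=1 ship[0->1]=2 prod=3 -> [13 15 1]
Step 8: demand=5,sold=1 ship[1->2]=1 ship[0->1]=2 prod=3 -> [14 16 1]
Step 9: demand=5,sold=1 ship[1->2]=1 ship[0->1]=2 prod=3 -> [15 17 1]
Step 10: demand=5,sold=1 ship[1->2]=1 ship[0->1]=2 prod=3 -> [16 18 1]
Step 11: demand=5,sold=1 ship[1->2]=1 ship[0->1]=2 prod=3 -> [17 19 1]
Step 12: demand=5,sold=1 ship[1->2]=1 ship[0->1]=2 prod=3 -> [18 20 1]
First stockout at step 4

4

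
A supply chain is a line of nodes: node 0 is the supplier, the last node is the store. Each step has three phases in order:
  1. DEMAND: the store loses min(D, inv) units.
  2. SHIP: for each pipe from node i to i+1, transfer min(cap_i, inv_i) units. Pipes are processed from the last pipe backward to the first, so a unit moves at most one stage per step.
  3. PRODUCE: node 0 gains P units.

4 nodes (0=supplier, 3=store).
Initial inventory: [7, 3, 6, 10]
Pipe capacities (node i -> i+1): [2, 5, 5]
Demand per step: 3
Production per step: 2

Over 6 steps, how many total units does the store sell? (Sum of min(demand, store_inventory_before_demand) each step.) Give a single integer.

Step 1: sold=3 (running total=3) -> [7 2 4 12]
Step 2: sold=3 (running total=6) -> [7 2 2 13]
Step 3: sold=3 (running total=9) -> [7 2 2 12]
Step 4: sold=3 (running total=12) -> [7 2 2 11]
Step 5: sold=3 (running total=15) -> [7 2 2 10]
Step 6: sold=3 (running total=18) -> [7 2 2 9]

Answer: 18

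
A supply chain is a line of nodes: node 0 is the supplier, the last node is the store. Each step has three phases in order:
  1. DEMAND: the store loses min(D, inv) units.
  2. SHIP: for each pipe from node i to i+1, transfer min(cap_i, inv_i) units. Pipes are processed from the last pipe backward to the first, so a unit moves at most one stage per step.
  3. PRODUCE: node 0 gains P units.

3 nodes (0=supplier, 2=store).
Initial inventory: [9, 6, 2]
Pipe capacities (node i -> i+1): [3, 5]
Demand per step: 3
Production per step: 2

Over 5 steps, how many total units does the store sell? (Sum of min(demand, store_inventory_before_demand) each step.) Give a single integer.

Step 1: sold=2 (running total=2) -> [8 4 5]
Step 2: sold=3 (running total=5) -> [7 3 6]
Step 3: sold=3 (running total=8) -> [6 3 6]
Step 4: sold=3 (running total=11) -> [5 3 6]
Step 5: sold=3 (running total=14) -> [4 3 6]

Answer: 14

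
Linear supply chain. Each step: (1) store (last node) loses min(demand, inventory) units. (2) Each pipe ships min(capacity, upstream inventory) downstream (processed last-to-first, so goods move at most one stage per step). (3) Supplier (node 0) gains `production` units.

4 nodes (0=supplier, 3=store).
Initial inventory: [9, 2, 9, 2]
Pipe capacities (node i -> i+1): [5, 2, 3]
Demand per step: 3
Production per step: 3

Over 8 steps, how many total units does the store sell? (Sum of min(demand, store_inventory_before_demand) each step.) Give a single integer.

Step 1: sold=2 (running total=2) -> [7 5 8 3]
Step 2: sold=3 (running total=5) -> [5 8 7 3]
Step 3: sold=3 (running total=8) -> [3 11 6 3]
Step 4: sold=3 (running total=11) -> [3 12 5 3]
Step 5: sold=3 (running total=14) -> [3 13 4 3]
Step 6: sold=3 (running total=17) -> [3 14 3 3]
Step 7: sold=3 (running total=20) -> [3 15 2 3]
Step 8: sold=3 (running total=23) -> [3 16 2 2]

Answer: 23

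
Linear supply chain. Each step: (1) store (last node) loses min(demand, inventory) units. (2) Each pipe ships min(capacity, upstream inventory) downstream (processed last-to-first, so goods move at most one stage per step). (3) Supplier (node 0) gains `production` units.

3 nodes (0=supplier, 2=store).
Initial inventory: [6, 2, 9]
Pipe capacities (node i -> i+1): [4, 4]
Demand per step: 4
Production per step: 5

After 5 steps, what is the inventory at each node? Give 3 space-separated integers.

Step 1: demand=4,sold=4 ship[1->2]=2 ship[0->1]=4 prod=5 -> inv=[7 4 7]
Step 2: demand=4,sold=4 ship[1->2]=4 ship[0->1]=4 prod=5 -> inv=[8 4 7]
Step 3: demand=4,sold=4 ship[1->2]=4 ship[0->1]=4 prod=5 -> inv=[9 4 7]
Step 4: demand=4,sold=4 ship[1->2]=4 ship[0->1]=4 prod=5 -> inv=[10 4 7]
Step 5: demand=4,sold=4 ship[1->2]=4 ship[0->1]=4 prod=5 -> inv=[11 4 7]

11 4 7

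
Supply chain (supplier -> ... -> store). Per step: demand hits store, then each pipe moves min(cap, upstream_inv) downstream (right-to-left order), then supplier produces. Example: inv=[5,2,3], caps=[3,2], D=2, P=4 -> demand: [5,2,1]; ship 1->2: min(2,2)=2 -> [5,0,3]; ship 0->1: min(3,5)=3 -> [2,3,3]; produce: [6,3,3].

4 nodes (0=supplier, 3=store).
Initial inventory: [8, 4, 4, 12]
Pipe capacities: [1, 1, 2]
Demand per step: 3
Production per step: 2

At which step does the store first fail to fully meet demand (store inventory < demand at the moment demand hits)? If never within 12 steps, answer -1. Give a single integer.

Step 1: demand=3,sold=3 ship[2->3]=2 ship[1->2]=1 ship[0->1]=1 prod=2 -> [9 4 3 11]
Step 2: demand=3,sold=3 ship[2->3]=2 ship[1->2]=1 ship[0->1]=1 prod=2 -> [10 4 2 10]
Step 3: demand=3,sold=3 ship[2->3]=2 ship[1->2]=1 ship[0->1]=1 prod=2 -> [11 4 1 9]
Step 4: demand=3,sold=3 ship[2->3]=1 ship[1->2]=1 ship[0->1]=1 prod=2 -> [12 4 1 7]
Step 5: demand=3,sold=3 ship[2->3]=1 ship[1->2]=1 ship[0->1]=1 prod=2 -> [13 4 1 5]
Step 6: demand=3,sold=3 ship[2->3]=1 ship[1->2]=1 ship[0->1]=1 prod=2 -> [14 4 1 3]
Step 7: demand=3,sold=3 ship[2->3]=1 ship[1->2]=1 ship[0->1]=1 prod=2 -> [15 4 1 1]
Step 8: demand=3,sold=1 ship[2->3]=1 ship[1->2]=1 ship[0->1]=1 prod=2 -> [16 4 1 1]
Step 9: demand=3,sold=1 ship[2->3]=1 ship[1->2]=1 ship[0->1]=1 prod=2 -> [17 4 1 1]
Step 10: demand=3,sold=1 ship[2->3]=1 ship[1->2]=1 ship[0->1]=1 prod=2 -> [18 4 1 1]
Step 11: demand=3,sold=1 ship[2->3]=1 ship[1->2]=1 ship[0->1]=1 prod=2 -> [19 4 1 1]
Step 12: demand=3,sold=1 ship[2->3]=1 ship[1->2]=1 ship[0->1]=1 prod=2 -> [20 4 1 1]
First stockout at step 8

8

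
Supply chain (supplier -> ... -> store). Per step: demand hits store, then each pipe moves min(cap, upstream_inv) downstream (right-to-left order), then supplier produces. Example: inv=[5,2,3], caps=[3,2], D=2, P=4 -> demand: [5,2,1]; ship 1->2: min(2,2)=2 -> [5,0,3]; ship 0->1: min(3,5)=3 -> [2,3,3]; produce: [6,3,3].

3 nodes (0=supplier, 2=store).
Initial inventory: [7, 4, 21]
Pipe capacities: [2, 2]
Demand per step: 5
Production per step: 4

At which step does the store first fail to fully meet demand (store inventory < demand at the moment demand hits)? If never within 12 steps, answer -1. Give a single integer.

Step 1: demand=5,sold=5 ship[1->2]=2 ship[0->1]=2 prod=4 -> [9 4 18]
Step 2: demand=5,sold=5 ship[1->2]=2 ship[0->1]=2 prod=4 -> [11 4 15]
Step 3: demand=5,sold=5 ship[1->2]=2 ship[0->1]=2 prod=4 -> [13 4 12]
Step 4: demand=5,sold=5 ship[1->2]=2 ship[0->1]=2 prod=4 -> [15 4 9]
Step 5: demand=5,sold=5 ship[1->2]=2 ship[0->1]=2 prod=4 -> [17 4 6]
Step 6: demand=5,sold=5 ship[1->2]=2 ship[0->1]=2 prod=4 -> [19 4 3]
Step 7: demand=5,sold=3 ship[1->2]=2 ship[0->1]=2 prod=4 -> [21 4 2]
Step 8: demand=5,sold=2 ship[1->2]=2 ship[0->1]=2 prod=4 -> [23 4 2]
Step 9: demand=5,sold=2 ship[1->2]=2 ship[0->1]=2 prod=4 -> [25 4 2]
Step 10: demand=5,sold=2 ship[1->2]=2 ship[0->1]=2 prod=4 -> [27 4 2]
Step 11: demand=5,sold=2 ship[1->2]=2 ship[0->1]=2 prod=4 -> [29 4 2]
Step 12: demand=5,sold=2 ship[1->2]=2 ship[0->1]=2 prod=4 -> [31 4 2]
First stockout at step 7

7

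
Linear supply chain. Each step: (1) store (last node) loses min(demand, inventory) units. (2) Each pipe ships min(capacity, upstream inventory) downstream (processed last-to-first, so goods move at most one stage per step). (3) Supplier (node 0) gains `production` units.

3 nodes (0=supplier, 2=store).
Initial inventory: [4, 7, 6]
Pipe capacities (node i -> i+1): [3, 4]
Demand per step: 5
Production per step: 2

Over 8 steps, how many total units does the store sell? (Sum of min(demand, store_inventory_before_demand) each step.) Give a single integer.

Step 1: sold=5 (running total=5) -> [3 6 5]
Step 2: sold=5 (running total=10) -> [2 5 4]
Step 3: sold=4 (running total=14) -> [2 3 4]
Step 4: sold=4 (running total=18) -> [2 2 3]
Step 5: sold=3 (running total=21) -> [2 2 2]
Step 6: sold=2 (running total=23) -> [2 2 2]
Step 7: sold=2 (running total=25) -> [2 2 2]
Step 8: sold=2 (running total=27) -> [2 2 2]

Answer: 27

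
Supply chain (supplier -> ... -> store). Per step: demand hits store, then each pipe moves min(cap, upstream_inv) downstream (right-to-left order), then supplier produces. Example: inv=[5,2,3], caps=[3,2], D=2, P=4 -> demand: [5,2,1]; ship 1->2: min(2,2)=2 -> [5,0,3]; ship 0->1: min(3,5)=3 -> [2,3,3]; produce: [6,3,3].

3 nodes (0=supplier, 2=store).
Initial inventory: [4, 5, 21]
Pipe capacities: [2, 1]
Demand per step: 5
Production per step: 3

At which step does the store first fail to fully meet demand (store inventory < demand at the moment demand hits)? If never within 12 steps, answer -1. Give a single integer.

Step 1: demand=5,sold=5 ship[1->2]=1 ship[0->1]=2 prod=3 -> [5 6 17]
Step 2: demand=5,sold=5 ship[1->2]=1 ship[0->1]=2 prod=3 -> [6 7 13]
Step 3: demand=5,sold=5 ship[1->2]=1 ship[0->1]=2 prod=3 -> [7 8 9]
Step 4: demand=5,sold=5 ship[1->2]=1 ship[0->1]=2 prod=3 -> [8 9 5]
Step 5: demand=5,sold=5 ship[1->2]=1 ship[0->1]=2 prod=3 -> [9 10 1]
Step 6: demand=5,sold=1 ship[1->2]=1 ship[0->1]=2 prod=3 -> [10 11 1]
Step 7: demand=5,sold=1 ship[1->2]=1 ship[0->1]=2 prod=3 -> [11 12 1]
Step 8: demand=5,sold=1 ship[1->2]=1 ship[0->1]=2 prod=3 -> [12 13 1]
Step 9: demand=5,sold=1 ship[1->2]=1 ship[0->1]=2 prod=3 -> [13 14 1]
Step 10: demand=5,sold=1 ship[1->2]=1 ship[0->1]=2 prod=3 -> [14 15 1]
Step 11: demand=5,sold=1 ship[1->2]=1 ship[0->1]=2 prod=3 -> [15 16 1]
Step 12: demand=5,sold=1 ship[1->2]=1 ship[0->1]=2 prod=3 -> [16 17 1]
First stockout at step 6

6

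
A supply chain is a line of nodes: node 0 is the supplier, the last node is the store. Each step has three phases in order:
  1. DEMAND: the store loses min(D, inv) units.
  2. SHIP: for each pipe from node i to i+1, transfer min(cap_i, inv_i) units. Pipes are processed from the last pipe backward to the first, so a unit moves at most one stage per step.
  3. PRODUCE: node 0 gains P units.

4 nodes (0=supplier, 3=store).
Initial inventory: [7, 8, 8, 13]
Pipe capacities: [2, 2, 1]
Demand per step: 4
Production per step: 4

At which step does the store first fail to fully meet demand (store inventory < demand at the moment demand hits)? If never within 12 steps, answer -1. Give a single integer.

Step 1: demand=4,sold=4 ship[2->3]=1 ship[1->2]=2 ship[0->1]=2 prod=4 -> [9 8 9 10]
Step 2: demand=4,sold=4 ship[2->3]=1 ship[1->2]=2 ship[0->1]=2 prod=4 -> [11 8 10 7]
Step 3: demand=4,sold=4 ship[2->3]=1 ship[1->2]=2 ship[0->1]=2 prod=4 -> [13 8 11 4]
Step 4: demand=4,sold=4 ship[2->3]=1 ship[1->2]=2 ship[0->1]=2 prod=4 -> [15 8 12 1]
Step 5: demand=4,sold=1 ship[2->3]=1 ship[1->2]=2 ship[0->1]=2 prod=4 -> [17 8 13 1]
Step 6: demand=4,sold=1 ship[2->3]=1 ship[1->2]=2 ship[0->1]=2 prod=4 -> [19 8 14 1]
Step 7: demand=4,sold=1 ship[2->3]=1 ship[1->2]=2 ship[0->1]=2 prod=4 -> [21 8 15 1]
Step 8: demand=4,sold=1 ship[2->3]=1 ship[1->2]=2 ship[0->1]=2 prod=4 -> [23 8 16 1]
Step 9: demand=4,sold=1 ship[2->3]=1 ship[1->2]=2 ship[0->1]=2 prod=4 -> [25 8 17 1]
Step 10: demand=4,sold=1 ship[2->3]=1 ship[1->2]=2 ship[0->1]=2 prod=4 -> [27 8 18 1]
Step 11: demand=4,sold=1 ship[2->3]=1 ship[1->2]=2 ship[0->1]=2 prod=4 -> [29 8 19 1]
Step 12: demand=4,sold=1 ship[2->3]=1 ship[1->2]=2 ship[0->1]=2 prod=4 -> [31 8 20 1]
First stockout at step 5

5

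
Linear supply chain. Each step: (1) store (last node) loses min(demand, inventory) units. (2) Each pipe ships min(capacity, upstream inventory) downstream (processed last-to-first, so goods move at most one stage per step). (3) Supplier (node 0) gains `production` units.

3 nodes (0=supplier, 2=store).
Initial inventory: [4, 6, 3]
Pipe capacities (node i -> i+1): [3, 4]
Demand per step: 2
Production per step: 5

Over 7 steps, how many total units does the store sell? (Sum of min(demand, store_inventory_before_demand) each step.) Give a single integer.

Step 1: sold=2 (running total=2) -> [6 5 5]
Step 2: sold=2 (running total=4) -> [8 4 7]
Step 3: sold=2 (running total=6) -> [10 3 9]
Step 4: sold=2 (running total=8) -> [12 3 10]
Step 5: sold=2 (running total=10) -> [14 3 11]
Step 6: sold=2 (running total=12) -> [16 3 12]
Step 7: sold=2 (running total=14) -> [18 3 13]

Answer: 14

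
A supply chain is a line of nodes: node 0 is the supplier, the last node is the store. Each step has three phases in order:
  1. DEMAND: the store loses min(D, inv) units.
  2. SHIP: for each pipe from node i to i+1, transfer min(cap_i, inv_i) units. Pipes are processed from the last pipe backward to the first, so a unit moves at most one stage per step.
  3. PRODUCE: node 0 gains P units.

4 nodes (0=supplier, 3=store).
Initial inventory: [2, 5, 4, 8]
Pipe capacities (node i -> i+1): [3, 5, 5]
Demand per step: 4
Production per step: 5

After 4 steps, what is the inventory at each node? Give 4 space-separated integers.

Step 1: demand=4,sold=4 ship[2->3]=4 ship[1->2]=5 ship[0->1]=2 prod=5 -> inv=[5 2 5 8]
Step 2: demand=4,sold=4 ship[2->3]=5 ship[1->2]=2 ship[0->1]=3 prod=5 -> inv=[7 3 2 9]
Step 3: demand=4,sold=4 ship[2->3]=2 ship[1->2]=3 ship[0->1]=3 prod=5 -> inv=[9 3 3 7]
Step 4: demand=4,sold=4 ship[2->3]=3 ship[1->2]=3 ship[0->1]=3 prod=5 -> inv=[11 3 3 6]

11 3 3 6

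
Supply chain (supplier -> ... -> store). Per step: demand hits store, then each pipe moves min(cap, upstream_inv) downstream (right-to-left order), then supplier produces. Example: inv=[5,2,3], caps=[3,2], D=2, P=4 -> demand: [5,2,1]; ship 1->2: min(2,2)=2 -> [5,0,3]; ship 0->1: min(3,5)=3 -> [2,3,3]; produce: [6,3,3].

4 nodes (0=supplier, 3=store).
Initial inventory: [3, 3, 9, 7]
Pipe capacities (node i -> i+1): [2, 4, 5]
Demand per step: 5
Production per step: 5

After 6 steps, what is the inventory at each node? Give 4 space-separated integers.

Step 1: demand=5,sold=5 ship[2->3]=5 ship[1->2]=3 ship[0->1]=2 prod=5 -> inv=[6 2 7 7]
Step 2: demand=5,sold=5 ship[2->3]=5 ship[1->2]=2 ship[0->1]=2 prod=5 -> inv=[9 2 4 7]
Step 3: demand=5,sold=5 ship[2->3]=4 ship[1->2]=2 ship[0->1]=2 prod=5 -> inv=[12 2 2 6]
Step 4: demand=5,sold=5 ship[2->3]=2 ship[1->2]=2 ship[0->1]=2 prod=5 -> inv=[15 2 2 3]
Step 5: demand=5,sold=3 ship[2->3]=2 ship[1->2]=2 ship[0->1]=2 prod=5 -> inv=[18 2 2 2]
Step 6: demand=5,sold=2 ship[2->3]=2 ship[1->2]=2 ship[0->1]=2 prod=5 -> inv=[21 2 2 2]

21 2 2 2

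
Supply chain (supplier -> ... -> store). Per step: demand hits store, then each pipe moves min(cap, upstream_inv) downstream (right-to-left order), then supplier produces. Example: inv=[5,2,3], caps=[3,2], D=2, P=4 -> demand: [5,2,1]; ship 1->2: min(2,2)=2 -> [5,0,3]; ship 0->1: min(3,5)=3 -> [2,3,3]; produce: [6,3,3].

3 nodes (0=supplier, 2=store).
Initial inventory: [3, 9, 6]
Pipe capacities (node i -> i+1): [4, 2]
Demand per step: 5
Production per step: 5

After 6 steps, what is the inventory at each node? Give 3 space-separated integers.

Step 1: demand=5,sold=5 ship[1->2]=2 ship[0->1]=3 prod=5 -> inv=[5 10 3]
Step 2: demand=5,sold=3 ship[1->2]=2 ship[0->1]=4 prod=5 -> inv=[6 12 2]
Step 3: demand=5,sold=2 ship[1->2]=2 ship[0->1]=4 prod=5 -> inv=[7 14 2]
Step 4: demand=5,sold=2 ship[1->2]=2 ship[0->1]=4 prod=5 -> inv=[8 16 2]
Step 5: demand=5,sold=2 ship[1->2]=2 ship[0->1]=4 prod=5 -> inv=[9 18 2]
Step 6: demand=5,sold=2 ship[1->2]=2 ship[0->1]=4 prod=5 -> inv=[10 20 2]

10 20 2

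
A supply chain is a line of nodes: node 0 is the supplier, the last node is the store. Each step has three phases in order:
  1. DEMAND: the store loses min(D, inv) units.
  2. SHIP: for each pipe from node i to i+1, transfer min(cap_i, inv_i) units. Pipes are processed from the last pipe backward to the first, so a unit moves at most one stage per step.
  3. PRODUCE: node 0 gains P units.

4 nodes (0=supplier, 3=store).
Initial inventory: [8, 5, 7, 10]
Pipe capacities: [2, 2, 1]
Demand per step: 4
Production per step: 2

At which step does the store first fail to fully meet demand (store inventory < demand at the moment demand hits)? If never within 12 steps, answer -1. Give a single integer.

Step 1: demand=4,sold=4 ship[2->3]=1 ship[1->2]=2 ship[0->1]=2 prod=2 -> [8 5 8 7]
Step 2: demand=4,sold=4 ship[2->3]=1 ship[1->2]=2 ship[0->1]=2 prod=2 -> [8 5 9 4]
Step 3: demand=4,sold=4 ship[2->3]=1 ship[1->2]=2 ship[0->1]=2 prod=2 -> [8 5 10 1]
Step 4: demand=4,sold=1 ship[2->3]=1 ship[1->2]=2 ship[0->1]=2 prod=2 -> [8 5 11 1]
Step 5: demand=4,sold=1 ship[2->3]=1 ship[1->2]=2 ship[0->1]=2 prod=2 -> [8 5 12 1]
Step 6: demand=4,sold=1 ship[2->3]=1 ship[1->2]=2 ship[0->1]=2 prod=2 -> [8 5 13 1]
Step 7: demand=4,sold=1 ship[2->3]=1 ship[1->2]=2 ship[0->1]=2 prod=2 -> [8 5 14 1]
Step 8: demand=4,sold=1 ship[2->3]=1 ship[1->2]=2 ship[0->1]=2 prod=2 -> [8 5 15 1]
Step 9: demand=4,sold=1 ship[2->3]=1 ship[1->2]=2 ship[0->1]=2 prod=2 -> [8 5 16 1]
Step 10: demand=4,sold=1 ship[2->3]=1 ship[1->2]=2 ship[0->1]=2 prod=2 -> [8 5 17 1]
Step 11: demand=4,sold=1 ship[2->3]=1 ship[1->2]=2 ship[0->1]=2 prod=2 -> [8 5 18 1]
Step 12: demand=4,sold=1 ship[2->3]=1 ship[1->2]=2 ship[0->1]=2 prod=2 -> [8 5 19 1]
First stockout at step 4

4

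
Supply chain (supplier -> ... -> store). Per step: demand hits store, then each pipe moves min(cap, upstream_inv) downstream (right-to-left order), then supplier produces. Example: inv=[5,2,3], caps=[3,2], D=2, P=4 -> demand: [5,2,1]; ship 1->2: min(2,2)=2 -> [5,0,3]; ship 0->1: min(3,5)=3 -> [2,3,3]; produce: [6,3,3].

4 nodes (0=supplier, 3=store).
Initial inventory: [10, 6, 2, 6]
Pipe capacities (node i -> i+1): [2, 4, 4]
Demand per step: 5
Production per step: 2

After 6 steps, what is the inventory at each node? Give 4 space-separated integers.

Step 1: demand=5,sold=5 ship[2->3]=2 ship[1->2]=4 ship[0->1]=2 prod=2 -> inv=[10 4 4 3]
Step 2: demand=5,sold=3 ship[2->3]=4 ship[1->2]=4 ship[0->1]=2 prod=2 -> inv=[10 2 4 4]
Step 3: demand=5,sold=4 ship[2->3]=4 ship[1->2]=2 ship[0->1]=2 prod=2 -> inv=[10 2 2 4]
Step 4: demand=5,sold=4 ship[2->3]=2 ship[1->2]=2 ship[0->1]=2 prod=2 -> inv=[10 2 2 2]
Step 5: demand=5,sold=2 ship[2->3]=2 ship[1->2]=2 ship[0->1]=2 prod=2 -> inv=[10 2 2 2]
Step 6: demand=5,sold=2 ship[2->3]=2 ship[1->2]=2 ship[0->1]=2 prod=2 -> inv=[10 2 2 2]

10 2 2 2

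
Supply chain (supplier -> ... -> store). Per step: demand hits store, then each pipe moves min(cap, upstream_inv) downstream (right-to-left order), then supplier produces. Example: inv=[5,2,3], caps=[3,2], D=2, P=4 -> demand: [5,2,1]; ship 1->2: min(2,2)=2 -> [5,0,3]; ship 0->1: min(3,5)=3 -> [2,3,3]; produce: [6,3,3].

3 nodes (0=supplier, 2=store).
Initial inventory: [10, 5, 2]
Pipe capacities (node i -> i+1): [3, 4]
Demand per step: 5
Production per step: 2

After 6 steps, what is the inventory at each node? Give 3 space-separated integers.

Step 1: demand=5,sold=2 ship[1->2]=4 ship[0->1]=3 prod=2 -> inv=[9 4 4]
Step 2: demand=5,sold=4 ship[1->2]=4 ship[0->1]=3 prod=2 -> inv=[8 3 4]
Step 3: demand=5,sold=4 ship[1->2]=3 ship[0->1]=3 prod=2 -> inv=[7 3 3]
Step 4: demand=5,sold=3 ship[1->2]=3 ship[0->1]=3 prod=2 -> inv=[6 3 3]
Step 5: demand=5,sold=3 ship[1->2]=3 ship[0->1]=3 prod=2 -> inv=[5 3 3]
Step 6: demand=5,sold=3 ship[1->2]=3 ship[0->1]=3 prod=2 -> inv=[4 3 3]

4 3 3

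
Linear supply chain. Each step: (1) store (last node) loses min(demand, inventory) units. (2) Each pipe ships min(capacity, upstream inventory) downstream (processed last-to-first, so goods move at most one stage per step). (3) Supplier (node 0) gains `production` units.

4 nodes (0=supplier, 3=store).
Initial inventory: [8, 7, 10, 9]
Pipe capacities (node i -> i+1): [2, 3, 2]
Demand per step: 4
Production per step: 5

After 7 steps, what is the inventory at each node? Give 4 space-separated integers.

Step 1: demand=4,sold=4 ship[2->3]=2 ship[1->2]=3 ship[0->1]=2 prod=5 -> inv=[11 6 11 7]
Step 2: demand=4,sold=4 ship[2->3]=2 ship[1->2]=3 ship[0->1]=2 prod=5 -> inv=[14 5 12 5]
Step 3: demand=4,sold=4 ship[2->3]=2 ship[1->2]=3 ship[0->1]=2 prod=5 -> inv=[17 4 13 3]
Step 4: demand=4,sold=3 ship[2->3]=2 ship[1->2]=3 ship[0->1]=2 prod=5 -> inv=[20 3 14 2]
Step 5: demand=4,sold=2 ship[2->3]=2 ship[1->2]=3 ship[0->1]=2 prod=5 -> inv=[23 2 15 2]
Step 6: demand=4,sold=2 ship[2->3]=2 ship[1->2]=2 ship[0->1]=2 prod=5 -> inv=[26 2 15 2]
Step 7: demand=4,sold=2 ship[2->3]=2 ship[1->2]=2 ship[0->1]=2 prod=5 -> inv=[29 2 15 2]

29 2 15 2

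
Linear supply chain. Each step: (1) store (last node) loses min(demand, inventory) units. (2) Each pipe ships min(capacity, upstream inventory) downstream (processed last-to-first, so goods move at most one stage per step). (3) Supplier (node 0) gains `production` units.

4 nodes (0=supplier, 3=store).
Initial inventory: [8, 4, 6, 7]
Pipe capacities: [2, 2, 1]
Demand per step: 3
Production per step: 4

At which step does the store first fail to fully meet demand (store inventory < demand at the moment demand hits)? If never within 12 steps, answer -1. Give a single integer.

Step 1: demand=3,sold=3 ship[2->3]=1 ship[1->2]=2 ship[0->1]=2 prod=4 -> [10 4 7 5]
Step 2: demand=3,sold=3 ship[2->3]=1 ship[1->2]=2 ship[0->1]=2 prod=4 -> [12 4 8 3]
Step 3: demand=3,sold=3 ship[2->3]=1 ship[1->2]=2 ship[0->1]=2 prod=4 -> [14 4 9 1]
Step 4: demand=3,sold=1 ship[2->3]=1 ship[1->2]=2 ship[0->1]=2 prod=4 -> [16 4 10 1]
Step 5: demand=3,sold=1 ship[2->3]=1 ship[1->2]=2 ship[0->1]=2 prod=4 -> [18 4 11 1]
Step 6: demand=3,sold=1 ship[2->3]=1 ship[1->2]=2 ship[0->1]=2 prod=4 -> [20 4 12 1]
Step 7: demand=3,sold=1 ship[2->3]=1 ship[1->2]=2 ship[0->1]=2 prod=4 -> [22 4 13 1]
Step 8: demand=3,sold=1 ship[2->3]=1 ship[1->2]=2 ship[0->1]=2 prod=4 -> [24 4 14 1]
Step 9: demand=3,sold=1 ship[2->3]=1 ship[1->2]=2 ship[0->1]=2 prod=4 -> [26 4 15 1]
Step 10: demand=3,sold=1 ship[2->3]=1 ship[1->2]=2 ship[0->1]=2 prod=4 -> [28 4 16 1]
Step 11: demand=3,sold=1 ship[2->3]=1 ship[1->2]=2 ship[0->1]=2 prod=4 -> [30 4 17 1]
Step 12: demand=3,sold=1 ship[2->3]=1 ship[1->2]=2 ship[0->1]=2 prod=4 -> [32 4 18 1]
First stockout at step 4

4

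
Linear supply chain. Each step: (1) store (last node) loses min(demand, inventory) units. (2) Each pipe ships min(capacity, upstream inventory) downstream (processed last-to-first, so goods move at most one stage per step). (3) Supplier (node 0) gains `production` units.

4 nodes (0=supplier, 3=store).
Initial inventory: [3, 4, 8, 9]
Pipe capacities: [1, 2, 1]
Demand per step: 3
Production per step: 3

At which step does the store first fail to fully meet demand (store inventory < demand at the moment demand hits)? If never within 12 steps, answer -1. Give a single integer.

Step 1: demand=3,sold=3 ship[2->3]=1 ship[1->2]=2 ship[0->1]=1 prod=3 -> [5 3 9 7]
Step 2: demand=3,sold=3 ship[2->3]=1 ship[1->2]=2 ship[0->1]=1 prod=3 -> [7 2 10 5]
Step 3: demand=3,sold=3 ship[2->3]=1 ship[1->2]=2 ship[0->1]=1 prod=3 -> [9 1 11 3]
Step 4: demand=3,sold=3 ship[2->3]=1 ship[1->2]=1 ship[0->1]=1 prod=3 -> [11 1 11 1]
Step 5: demand=3,sold=1 ship[2->3]=1 ship[1->2]=1 ship[0->1]=1 prod=3 -> [13 1 11 1]
Step 6: demand=3,sold=1 ship[2->3]=1 ship[1->2]=1 ship[0->1]=1 prod=3 -> [15 1 11 1]
Step 7: demand=3,sold=1 ship[2->3]=1 ship[1->2]=1 ship[0->1]=1 prod=3 -> [17 1 11 1]
Step 8: demand=3,sold=1 ship[2->3]=1 ship[1->2]=1 ship[0->1]=1 prod=3 -> [19 1 11 1]
Step 9: demand=3,sold=1 ship[2->3]=1 ship[1->2]=1 ship[0->1]=1 prod=3 -> [21 1 11 1]
Step 10: demand=3,sold=1 ship[2->3]=1 ship[1->2]=1 ship[0->1]=1 prod=3 -> [23 1 11 1]
Step 11: demand=3,sold=1 ship[2->3]=1 ship[1->2]=1 ship[0->1]=1 prod=3 -> [25 1 11 1]
Step 12: demand=3,sold=1 ship[2->3]=1 ship[1->2]=1 ship[0->1]=1 prod=3 -> [27 1 11 1]
First stockout at step 5

5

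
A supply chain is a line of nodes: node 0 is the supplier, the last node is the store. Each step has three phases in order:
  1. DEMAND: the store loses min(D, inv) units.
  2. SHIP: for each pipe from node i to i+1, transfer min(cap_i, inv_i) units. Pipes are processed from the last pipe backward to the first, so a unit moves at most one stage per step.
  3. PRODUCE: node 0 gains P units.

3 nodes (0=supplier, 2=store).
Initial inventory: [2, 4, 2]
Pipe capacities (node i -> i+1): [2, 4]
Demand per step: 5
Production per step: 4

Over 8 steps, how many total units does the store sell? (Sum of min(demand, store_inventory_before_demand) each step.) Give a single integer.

Step 1: sold=2 (running total=2) -> [4 2 4]
Step 2: sold=4 (running total=6) -> [6 2 2]
Step 3: sold=2 (running total=8) -> [8 2 2]
Step 4: sold=2 (running total=10) -> [10 2 2]
Step 5: sold=2 (running total=12) -> [12 2 2]
Step 6: sold=2 (running total=14) -> [14 2 2]
Step 7: sold=2 (running total=16) -> [16 2 2]
Step 8: sold=2 (running total=18) -> [18 2 2]

Answer: 18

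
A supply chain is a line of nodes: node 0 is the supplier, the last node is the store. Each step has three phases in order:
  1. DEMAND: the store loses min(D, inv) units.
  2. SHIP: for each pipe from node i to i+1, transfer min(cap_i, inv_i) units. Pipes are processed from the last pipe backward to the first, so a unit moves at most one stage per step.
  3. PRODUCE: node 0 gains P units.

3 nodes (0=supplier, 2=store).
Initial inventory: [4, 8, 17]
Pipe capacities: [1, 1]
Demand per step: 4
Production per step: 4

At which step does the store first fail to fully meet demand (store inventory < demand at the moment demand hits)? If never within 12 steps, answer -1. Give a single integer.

Step 1: demand=4,sold=4 ship[1->2]=1 ship[0->1]=1 prod=4 -> [7 8 14]
Step 2: demand=4,sold=4 ship[1->2]=1 ship[0->1]=1 prod=4 -> [10 8 11]
Step 3: demand=4,sold=4 ship[1->2]=1 ship[0->1]=1 prod=4 -> [13 8 8]
Step 4: demand=4,sold=4 ship[1->2]=1 ship[0->1]=1 prod=4 -> [16 8 5]
Step 5: demand=4,sold=4 ship[1->2]=1 ship[0->1]=1 prod=4 -> [19 8 2]
Step 6: demand=4,sold=2 ship[1->2]=1 ship[0->1]=1 prod=4 -> [22 8 1]
Step 7: demand=4,sold=1 ship[1->2]=1 ship[0->1]=1 prod=4 -> [25 8 1]
Step 8: demand=4,sold=1 ship[1->2]=1 ship[0->1]=1 prod=4 -> [28 8 1]
Step 9: demand=4,sold=1 ship[1->2]=1 ship[0->1]=1 prod=4 -> [31 8 1]
Step 10: demand=4,sold=1 ship[1->2]=1 ship[0->1]=1 prod=4 -> [34 8 1]
Step 11: demand=4,sold=1 ship[1->2]=1 ship[0->1]=1 prod=4 -> [37 8 1]
Step 12: demand=4,sold=1 ship[1->2]=1 ship[0->1]=1 prod=4 -> [40 8 1]
First stockout at step 6

6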